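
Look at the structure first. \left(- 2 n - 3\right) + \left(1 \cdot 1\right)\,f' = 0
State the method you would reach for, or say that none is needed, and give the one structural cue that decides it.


Technique: no special technique — solved for the derivative, no f appears — this is antidifferentiation in n wearing ODE clothing.


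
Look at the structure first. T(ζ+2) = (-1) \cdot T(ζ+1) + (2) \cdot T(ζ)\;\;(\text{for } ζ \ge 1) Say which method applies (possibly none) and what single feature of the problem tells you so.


Verdict: the characteristic-root method — the recurrence treats every index alike (constant coefficients, no forcing) — precisely the regime where r^ζ trials close it.


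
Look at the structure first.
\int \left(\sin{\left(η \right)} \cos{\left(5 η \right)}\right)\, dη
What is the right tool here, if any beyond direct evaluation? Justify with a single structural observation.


Method: a trigonometric identity — \sin{\left(η \right)} \cos{\left(5 η \right)} is a beat pattern — rewrite the product as a sum of single-frequency waves before integrating.


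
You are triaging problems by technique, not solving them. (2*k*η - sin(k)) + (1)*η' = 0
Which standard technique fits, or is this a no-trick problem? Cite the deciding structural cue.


Best approach: a linear integrating factor — first power of η, nonzero forcing: the integrating-factor recipe applies verbatim with p = 2*k.


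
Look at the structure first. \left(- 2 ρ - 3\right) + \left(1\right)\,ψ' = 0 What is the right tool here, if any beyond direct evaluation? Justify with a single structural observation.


Technique: no special technique — the slope is a pure function of ρ; integrate both sides and be done.


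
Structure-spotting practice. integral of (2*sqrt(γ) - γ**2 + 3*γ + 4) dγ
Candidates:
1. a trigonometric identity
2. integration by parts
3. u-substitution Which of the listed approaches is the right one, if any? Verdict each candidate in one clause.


Best approach: no special technique — the integrand is a sum of constant multiples of powers of γ — integrate term by term.
- a trigonometric identity: with no trigonometric functions present, identity rewriting has no target.
- integration by parts: there is no nonconstant-polynomial-times-kernel split with an exp, sine, cosine (degree-1 argument), or logarithm partner.
- u-substitution: no subexpression of the integrand serves as a whole-integral substitution inner — individual terms may offer their own, but none carries its derivative as a factor of the full integrand; a working change of variable would have to be constructed from outside the expression.


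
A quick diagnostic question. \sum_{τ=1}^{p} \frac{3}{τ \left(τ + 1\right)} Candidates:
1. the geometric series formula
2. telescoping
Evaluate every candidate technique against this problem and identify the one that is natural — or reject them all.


Verdict: telescoping — \frac{3}{τ \left(τ + 1\right)} is a collapsed telescope: expand it into simple fractions to see the cancellation.
- the geometric series formula — there is no constant term-to-term ratio.
- telescoping: yes, a natural case for it.


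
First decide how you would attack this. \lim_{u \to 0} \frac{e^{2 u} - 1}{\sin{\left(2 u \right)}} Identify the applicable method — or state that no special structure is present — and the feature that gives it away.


Verdict: l'Hôpital's rule (0/0) — substituting 0 gives 0 over 0; differentiate top and bottom once and re-evaluate. One could equally expand both pieces locally and compare leading terms; the rule does that in one stroke.


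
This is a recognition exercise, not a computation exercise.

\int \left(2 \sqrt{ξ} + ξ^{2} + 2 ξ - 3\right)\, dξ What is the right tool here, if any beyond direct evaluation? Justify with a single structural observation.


Diagnosis: no special technique — the integrand is a sum of constant multiples of powers of ξ — integrate term by term.


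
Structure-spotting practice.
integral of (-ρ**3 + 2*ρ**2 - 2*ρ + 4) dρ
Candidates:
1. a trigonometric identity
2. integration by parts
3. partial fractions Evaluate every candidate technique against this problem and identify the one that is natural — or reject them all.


Technique: no special technique — scan for structure and find none: constant multiples of powers of ρ, integrate directly.
- a trigonometric identity: no sine or cosine appears, so there is nothing for a trigonometric identity to act on.
- integration by parts: splitting off a factor buys nothing — the integrand integrates directly without parts.
- partial fractions: there is no rational-function structure to decompose.


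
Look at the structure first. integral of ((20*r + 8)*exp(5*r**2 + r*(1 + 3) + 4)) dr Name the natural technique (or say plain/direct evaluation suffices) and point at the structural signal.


Diagnosis: u-substitution — a chain-rule shadow: 20*r + 8 alongside a function of (5*r**2 + r*(1 + 3) + 4) means u = (5*r**2 + r*(1 + 3) + 4) unwinds the composition in one step.


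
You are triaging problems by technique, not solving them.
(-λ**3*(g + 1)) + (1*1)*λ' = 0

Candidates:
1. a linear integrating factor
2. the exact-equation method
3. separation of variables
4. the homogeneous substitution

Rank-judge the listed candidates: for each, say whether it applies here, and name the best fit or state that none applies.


Verdict: separation of variables — solved for the derivative, the right side factors as g + 1 times λ**3 — all g-dependence separates from all λ-dependence.
- a linear integrating factor: a nonlinear term in the unknown puts this outside the integrating-factor template.
- the exact-equation method: the mixed partial derivatives differ, so the left side is not a total differential.
- separation of variables — yes, a natural case for it.
- the homogeneous substitution: the slope changes under joint rescaling, failing the degree-zero test.


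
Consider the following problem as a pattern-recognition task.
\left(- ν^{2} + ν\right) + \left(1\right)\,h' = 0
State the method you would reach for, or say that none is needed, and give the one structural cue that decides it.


Best approach: no special technique — the slope is a function of ν alone, so integrate both sides directly.


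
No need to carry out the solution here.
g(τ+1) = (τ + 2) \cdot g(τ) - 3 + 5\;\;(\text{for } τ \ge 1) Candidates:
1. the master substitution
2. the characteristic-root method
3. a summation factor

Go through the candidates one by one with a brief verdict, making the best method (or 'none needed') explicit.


Method: a summation factor — normalize by the running product of τ + 2: the left side becomes a difference, and differences sum.
- the master substitution — with no divided-index recursive call, reindexing by powers of a base buys nothing.
- the characteristic-root method: the coefficients change with the index, which the root method cannot absorb.
- a summation factor — applies; the problem has the shape this method handles.


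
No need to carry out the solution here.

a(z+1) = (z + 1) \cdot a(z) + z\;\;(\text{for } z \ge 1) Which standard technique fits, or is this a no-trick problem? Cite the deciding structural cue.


Best approach: a summation factor — with the index-dependent coefficient z + 1, dividing by the cumulative product turns the left side into a pure difference.


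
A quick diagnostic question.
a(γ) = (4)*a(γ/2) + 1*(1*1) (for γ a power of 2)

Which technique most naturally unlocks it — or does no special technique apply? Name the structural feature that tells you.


Method: the master substitution — recursion at γ/2 is multiplicative in the index; logarithmic reindexing via γ = 2^m linearizes it.


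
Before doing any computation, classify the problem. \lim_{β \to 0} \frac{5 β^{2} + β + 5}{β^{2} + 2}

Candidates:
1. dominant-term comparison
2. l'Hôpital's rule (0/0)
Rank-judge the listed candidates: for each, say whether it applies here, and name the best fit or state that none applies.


Method: no special technique — the expression is continuous at 0 — substitute and evaluate; no indeterminate form appears.
- dominant-term comparison: this is not a rational comparison of growth rates at infinity.
- l'Hôpital's rule (0/0): substituting the point produces a determinate value, not a 0 over 0 clash.


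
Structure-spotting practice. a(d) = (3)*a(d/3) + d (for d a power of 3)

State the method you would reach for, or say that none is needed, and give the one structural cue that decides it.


Diagnosis: the master substitution — the index is divided (d/3), not shifted — substitute d = 3^m to straighten it into a shift recurrence.


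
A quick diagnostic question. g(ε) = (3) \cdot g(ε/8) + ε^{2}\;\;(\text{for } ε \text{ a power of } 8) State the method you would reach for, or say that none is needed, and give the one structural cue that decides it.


Technique: the master substitution — treat m = log base 8 of ε as the new clock: one recursion step advances m by one while ε scales by 8.


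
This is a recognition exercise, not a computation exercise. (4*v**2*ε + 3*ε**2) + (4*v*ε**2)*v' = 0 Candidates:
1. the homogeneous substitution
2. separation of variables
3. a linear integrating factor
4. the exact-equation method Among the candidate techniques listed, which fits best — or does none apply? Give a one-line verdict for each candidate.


Diagnosis: the exact-equation method — checking ∂/∂v of 4*v**2*ε + 3*ε**2 against ∂/∂ε of 4*v*ε**2: they match — the equation is exact as it stands.
- the homogeneous substitution: the slope changes under joint rescaling, failing the degree-zero test.
- separation of variables: the two dependences are entangled, not a clean product of one-variable pieces.
- a linear integrating factor: the unknown enters nonlinearly (through a power, a denominator, or a transcendental function), which the linear integrating-factor recipe cannot absorb as-is — any repair would come from a preliminary substitution, not the factor.
- the exact-equation method — applies; the problem has the shape this method handles.


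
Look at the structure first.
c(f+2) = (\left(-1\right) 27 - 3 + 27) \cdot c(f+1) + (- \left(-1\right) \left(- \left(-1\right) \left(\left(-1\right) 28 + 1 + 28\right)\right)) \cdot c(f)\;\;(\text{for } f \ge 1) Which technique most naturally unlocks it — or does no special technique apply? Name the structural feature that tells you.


Diagnosis: the characteristic-root method — fixed numeric weights on consecutive terms and no forcing term added: the root method in its home territory.


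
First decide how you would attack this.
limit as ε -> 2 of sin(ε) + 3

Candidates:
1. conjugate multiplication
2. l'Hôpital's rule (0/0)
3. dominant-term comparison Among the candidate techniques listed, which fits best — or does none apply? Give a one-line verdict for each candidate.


Method: no special technique — no vanishing denominator and no indeterminate clash at the point — evaluation is immediate.
- conjugate multiplication — the conjugate move applies to radical differences, which this is not.
- l'Hôpital's rule (0/0): substituting the point produces a determinate value, not a 0 over 0 clash.
- dominant-term comparison: no dominant power emerges to decide the limit by degree comparison.


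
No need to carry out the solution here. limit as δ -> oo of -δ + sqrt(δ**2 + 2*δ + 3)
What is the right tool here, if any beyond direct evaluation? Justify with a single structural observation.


Diagnosis: conjugate multiplication — divergence minus divergence hides a finite answer — expose it by pairing sqrt(δ**2 + 2*δ + 3) - δ with its conjugate.


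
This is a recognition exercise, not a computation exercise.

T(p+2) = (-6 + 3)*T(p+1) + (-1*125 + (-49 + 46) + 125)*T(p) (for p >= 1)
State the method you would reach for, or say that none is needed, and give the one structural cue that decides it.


Diagnosis: the characteristic-root method — this is the constant-coefficient homogeneous case — the whole solution in p reduces to a polynomial's roots.


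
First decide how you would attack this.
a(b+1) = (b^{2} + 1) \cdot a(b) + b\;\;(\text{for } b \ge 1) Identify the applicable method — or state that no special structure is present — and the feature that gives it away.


Technique: a summation factor — it is first-order linear but the coefficient b^{2} + 1 depends on the index, so multiply through by a summation factor to telescope it.


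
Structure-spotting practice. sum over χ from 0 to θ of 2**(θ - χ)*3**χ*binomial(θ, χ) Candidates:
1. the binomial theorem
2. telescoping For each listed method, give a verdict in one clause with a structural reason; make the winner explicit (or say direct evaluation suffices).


Technique: the binomial theorem — binomial coefficients against complementary powers of 3 and 2: recognize the binomial expansion and resum.
- the binomial theorem — yes, a natural case for it.
- telescoping — the summand is not presented as a shifted difference — a telescoping rewrite may exist, but the displayed structure does not offer one.


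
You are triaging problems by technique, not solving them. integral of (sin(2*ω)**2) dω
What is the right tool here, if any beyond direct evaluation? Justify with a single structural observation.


Verdict: a trigonometric identity — the even exponent on sin(2*ω)**2 signals one move: rewrite via cos of the doubled angle.


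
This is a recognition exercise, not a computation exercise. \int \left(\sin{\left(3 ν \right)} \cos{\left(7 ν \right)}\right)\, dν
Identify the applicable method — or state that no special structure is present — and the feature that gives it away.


Technique: a trigonometric identity — the product \sin{\left(3 ν \right)} \cos{\left(7 ν \right)} converts to a sum of single-frequency sinusoids via the product-to-sum identity.


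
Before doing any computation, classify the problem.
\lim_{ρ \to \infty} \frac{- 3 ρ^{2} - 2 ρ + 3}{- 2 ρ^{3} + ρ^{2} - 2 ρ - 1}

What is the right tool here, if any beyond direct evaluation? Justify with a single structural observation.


Diagnosis: dominant-term comparison — at large ρ only the top-degree terms survive; compare the leading terms and the limit falls out. Viewed as a single quotient this is an ∞/∞ form — an at-infinity application of l'Hôpital's rule would also resolve it; comparing leading growth reads the answer without differentiating.


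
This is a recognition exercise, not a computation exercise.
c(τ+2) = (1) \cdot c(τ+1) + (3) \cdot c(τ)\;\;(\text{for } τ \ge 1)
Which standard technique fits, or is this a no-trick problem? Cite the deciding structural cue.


Method: the characteristic-root method — linear, homogeneous, constant coefficients: solutions of the form r^τ exist — find the roots of the characteristic polynomial.


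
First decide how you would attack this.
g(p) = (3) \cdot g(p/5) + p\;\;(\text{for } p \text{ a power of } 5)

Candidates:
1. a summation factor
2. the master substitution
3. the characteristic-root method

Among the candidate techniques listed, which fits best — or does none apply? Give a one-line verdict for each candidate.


Technique: the master substitution — the argument shrinks by the factor 5, so measure the index on a logarithmic scale and the recursion becomes a shift.
- a summation factor — a divided-index call is outside the fixed-shift first-order family a summation factor normalizes.
- the master substitution: applicable, and directly so.
- the characteristic-root method: the recursion divides its index rather than shifting it — outside the constant-shift family the root method covers.


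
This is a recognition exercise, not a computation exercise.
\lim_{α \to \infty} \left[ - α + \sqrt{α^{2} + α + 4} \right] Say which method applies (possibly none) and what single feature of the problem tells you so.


Best approach: conjugate multiplication — both pieces blow up but their difference is finite; the conjugate trick rationalizes \sqrt{α^{2} + α + 4} - α.


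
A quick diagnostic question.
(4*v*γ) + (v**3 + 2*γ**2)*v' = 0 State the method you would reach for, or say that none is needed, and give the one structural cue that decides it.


Verdict: the exact-equation method — the mixed-partials test passes for 4*v*γ and v**3 + 2*γ**2, so a potential function exists as presented.


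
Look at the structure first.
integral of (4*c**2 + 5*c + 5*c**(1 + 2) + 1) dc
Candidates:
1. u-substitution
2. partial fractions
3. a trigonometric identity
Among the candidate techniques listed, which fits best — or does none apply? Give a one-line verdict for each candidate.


Verdict: no special technique — nothing composite, nothing rational, nothing trigonometric — each constant-multiple power of c integrates by the power rule alone.
- u-substitution — any workable substitution here is cosmetic — the integrand is already in directly integrable form.
- partial fractions — the expression is not a ratio of polynomials that decomposes further.
- a trigonometric identity — with no trigonometric functions present, identity rewriting has no target.


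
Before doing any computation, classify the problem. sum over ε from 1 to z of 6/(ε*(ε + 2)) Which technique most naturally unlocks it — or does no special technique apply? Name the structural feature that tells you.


Verdict: telescoping — split 6/(ε*(ε + 2)) by partial fractions and the pieces are one function at shifted arguments — interior terms cancel.


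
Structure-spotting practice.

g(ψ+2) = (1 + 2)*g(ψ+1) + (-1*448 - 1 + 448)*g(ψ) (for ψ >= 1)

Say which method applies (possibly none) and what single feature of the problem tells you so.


Verdict: the characteristic-root method — shift-invariance with fixed coefficients calls for exponential trials; the characteristic polynomial finds every r^ψ.


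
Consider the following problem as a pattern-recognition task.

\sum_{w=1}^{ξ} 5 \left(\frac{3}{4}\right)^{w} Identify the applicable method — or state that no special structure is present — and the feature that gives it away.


Verdict: the geometric series formula — each summand is the previous one scaled by \frac{3}{4}; that constant multiplier is itself the geometric structure.


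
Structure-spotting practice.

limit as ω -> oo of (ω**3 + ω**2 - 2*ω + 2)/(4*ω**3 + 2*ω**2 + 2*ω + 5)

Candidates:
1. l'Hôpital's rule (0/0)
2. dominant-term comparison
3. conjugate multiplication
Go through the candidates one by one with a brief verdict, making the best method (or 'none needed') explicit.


Technique: dominant-term comparison — growth-rate triage: the leading powers of ω decide the limit, everything else is noise.
- l'Hôpital's rule (0/0): viewed as a single quotient this runs to ∞/∞, not the 0/0 clash this candidate addresses; an at-infinity variant of the rule would resolve it, but comparing leading growth reads the answer without differentiating.
- dominant-term comparison: yes — fits the structure here.
- conjugate multiplication: multiplying by a conjugate would not remove any indeterminacy here.


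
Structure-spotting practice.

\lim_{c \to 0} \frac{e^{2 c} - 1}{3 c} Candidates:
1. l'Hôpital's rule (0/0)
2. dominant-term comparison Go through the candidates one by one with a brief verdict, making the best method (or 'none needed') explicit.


Verdict: l'Hôpital's rule (0/0) — the 0/0 form at 0 is the signature situation for l'Hôpital's rule. A local series expansion at the point resolves it as well; the rule is the packaged version of that step.
- l'Hôpital's rule (0/0): yes — fits the structure here.
- dominant-term comparison: this limit is not decided by comparing leading-term growth at infinity.


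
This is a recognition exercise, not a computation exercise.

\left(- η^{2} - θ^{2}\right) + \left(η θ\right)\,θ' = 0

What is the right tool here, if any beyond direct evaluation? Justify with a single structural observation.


Method: the homogeneous substitution — scaling η and θ together leaves the slope fixed — it depends only on θ/η, so substitute the ratio. A Bernoulli substitution is a fair alternative on this equation directly; the homogeneous reading takes it as given.


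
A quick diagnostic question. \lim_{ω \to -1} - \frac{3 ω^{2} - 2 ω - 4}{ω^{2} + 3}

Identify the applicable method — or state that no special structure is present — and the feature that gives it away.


Method: no special technique — the function is continuous at -1; evaluation is itself the limit, no machinery required.


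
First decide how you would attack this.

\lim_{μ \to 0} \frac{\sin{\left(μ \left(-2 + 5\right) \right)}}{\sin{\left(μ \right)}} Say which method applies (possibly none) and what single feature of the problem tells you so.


Diagnosis: l'Hôpital's rule (0/0) — substituting 0 gives 0 over 0; differentiate top and bottom once and re-evaluate. Expanding numerator and denominator to first order gives the same value — the rule automates exactly that.


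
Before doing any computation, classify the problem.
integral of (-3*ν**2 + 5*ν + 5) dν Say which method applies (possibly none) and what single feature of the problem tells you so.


Diagnosis: no special technique — scan for structure and find none: constant multiples of powers of ν, integrate directly.


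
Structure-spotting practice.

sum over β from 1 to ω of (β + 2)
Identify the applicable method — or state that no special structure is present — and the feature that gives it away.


Method: no special technique — no ratio, no shift structure, no binomial pattern: sum the constant-multiple powers of β with known formulas.


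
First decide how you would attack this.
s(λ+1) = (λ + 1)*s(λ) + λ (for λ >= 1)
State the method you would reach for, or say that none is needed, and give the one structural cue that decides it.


Verdict: a summation factor — one step of memory with a weight λ + 1 that changes as the index grows — the summation-factor construction is built for this.


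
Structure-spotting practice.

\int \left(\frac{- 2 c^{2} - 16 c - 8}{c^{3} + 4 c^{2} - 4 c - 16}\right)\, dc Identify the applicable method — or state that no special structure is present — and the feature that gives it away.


Best approach: partial fractions — the bottom, c^{3} + 4 c^{2} - 4 c - 16, comes apart into simple factors, and a proper rational function over split factors decomposes.


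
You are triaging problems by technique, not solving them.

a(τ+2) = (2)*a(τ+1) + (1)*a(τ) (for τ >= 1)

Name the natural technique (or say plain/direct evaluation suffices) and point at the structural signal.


Best approach: the characteristic-root method — shift-invariance with fixed coefficients calls for exponential trials; the characteristic polynomial finds every r^τ.


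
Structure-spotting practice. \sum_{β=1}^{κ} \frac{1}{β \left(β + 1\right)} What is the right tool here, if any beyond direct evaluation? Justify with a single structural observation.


Technique: telescoping — \frac{1}{β \left(β + 1\right)} is a collapsed telescope: expand it into simple fractions to see the cancellation.


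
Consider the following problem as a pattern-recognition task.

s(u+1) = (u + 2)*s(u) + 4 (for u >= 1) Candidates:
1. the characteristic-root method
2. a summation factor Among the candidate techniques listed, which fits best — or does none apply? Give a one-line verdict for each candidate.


Verdict: a summation factor — it is first-order linear but the coefficient u + 2 depends on the index, so multiply through by a summation factor to telescope it.
- the characteristic-root method — the coefficients change with the index, which the root method cannot absorb.
- a summation factor: applies; the problem has the shape this method handles.


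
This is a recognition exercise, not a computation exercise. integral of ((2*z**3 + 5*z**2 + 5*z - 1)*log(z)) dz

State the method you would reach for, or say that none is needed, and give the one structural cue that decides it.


Method: integration by parts — the logarithm log(z) has no power-rule antiderivative to read off directly, but its derivative is algebraic — so differentiate log(z) and integrate the polynomial factor 2*z**3 + 5*z**2 + 5*z - 1.


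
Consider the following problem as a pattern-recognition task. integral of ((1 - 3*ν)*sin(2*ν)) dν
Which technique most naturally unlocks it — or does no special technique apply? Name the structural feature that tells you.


Technique: integration by parts — 1 - 3*ν dies after finitely many derivatives while sin(2*ν) cycles under integration — the tabular/parts setup.


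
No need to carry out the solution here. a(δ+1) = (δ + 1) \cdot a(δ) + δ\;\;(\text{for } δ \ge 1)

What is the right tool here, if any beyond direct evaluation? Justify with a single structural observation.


Technique: a summation factor — with the index-dependent coefficient δ + 1, dividing by the cumulative product turns the left side into a pure difference.


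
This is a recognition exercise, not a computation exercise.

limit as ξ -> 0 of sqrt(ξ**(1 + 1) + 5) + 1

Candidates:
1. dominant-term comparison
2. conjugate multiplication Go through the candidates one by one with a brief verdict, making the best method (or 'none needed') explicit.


Best approach: no special technique — the expression is continuous at the evaluation point — substitute directly; no indeterminate form appears.
- dominant-term comparison: leading-power comparison does not apply to this form.
- conjugate multiplication — multiplying by a conjugate would not remove any indeterminacy here.


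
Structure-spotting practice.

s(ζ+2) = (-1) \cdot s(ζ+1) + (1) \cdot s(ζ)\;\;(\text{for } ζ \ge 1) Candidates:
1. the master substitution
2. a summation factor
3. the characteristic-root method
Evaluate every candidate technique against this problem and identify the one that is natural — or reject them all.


Verdict: the characteristic-root method — constant coefficients and linearity mean the ansatz r^ζ reduces it to solving the characteristic polynomial.
- the master substitution — the recursion steps by a constant offset, so exponential reindexing is pointless.
- a summation factor: a summation factor telescopes one-step recursions; this one carries higher-order memory.
- the characteristic-root method — yes — fits the structure here.


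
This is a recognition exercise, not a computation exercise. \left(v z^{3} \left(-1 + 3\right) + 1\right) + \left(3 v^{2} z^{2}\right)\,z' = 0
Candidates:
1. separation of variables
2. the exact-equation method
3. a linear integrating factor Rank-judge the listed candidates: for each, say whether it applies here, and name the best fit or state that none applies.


Method: the exact-equation method — because the two cross partials coincide, the form is conservative as written — recover its potential in (v, z).
- separation of variables — no division isolates the independent variable from the unknown.
- the exact-equation method — yes — fits the structure here.
- a linear integrating factor — a nonlinear term in the unknown puts this outside the integrating-factor template.


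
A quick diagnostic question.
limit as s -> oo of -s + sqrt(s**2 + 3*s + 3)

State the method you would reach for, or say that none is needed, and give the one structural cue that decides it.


Method: conjugate multiplication — sqrt(s**2 + 3*s + 3) and s both blow up, but their difference is tame once the conjugate rationalizes it.


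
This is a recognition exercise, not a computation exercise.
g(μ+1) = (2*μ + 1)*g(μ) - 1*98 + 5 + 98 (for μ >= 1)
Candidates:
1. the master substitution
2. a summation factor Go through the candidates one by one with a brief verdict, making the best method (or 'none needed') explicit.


Technique: a summation factor — one step of memory with a weight 2*μ + 1 that changes as the index grows — the summation-factor construction is built for this.
- the master substitution — the recursion steps by a constant offset, so exponential reindexing is pointless.
- a summation factor: yes — fits the structure here.


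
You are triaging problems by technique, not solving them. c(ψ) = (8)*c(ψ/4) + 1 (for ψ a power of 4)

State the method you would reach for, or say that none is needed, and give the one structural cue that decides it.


Technique: the master substitution — the recursive call is at index ψ/4 rather than a shift, a divide-and-conquer shape — substituting ψ = 4^m linearizes it.


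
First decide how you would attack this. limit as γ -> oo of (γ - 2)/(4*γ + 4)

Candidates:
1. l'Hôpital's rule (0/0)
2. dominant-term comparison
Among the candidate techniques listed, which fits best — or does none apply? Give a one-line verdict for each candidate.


Method: dominant-term comparison — growth-rate triage: the leading powers of γ decide the limit, everything else is noise.
- l'Hôpital's rule (0/0) — viewed as a single quotient this runs to ∞/∞, not the 0/0 clash this candidate addresses; an at-infinity variant of the rule would resolve it, but comparing leading growth reads the answer without differentiating.
- dominant-term comparison — yes, a natural case for it.


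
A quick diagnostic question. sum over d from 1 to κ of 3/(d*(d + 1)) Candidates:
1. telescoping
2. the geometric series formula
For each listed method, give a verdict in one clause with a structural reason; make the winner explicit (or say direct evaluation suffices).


Technique: telescoping — rewrite 3/(d*(d + 1)) as simple fractions and successive terms eat each other — only the edges survive.
- telescoping — applicable, and directly so.
- the geometric series formula: dividing successive terms gives an index-dependent quantity, not a constant.


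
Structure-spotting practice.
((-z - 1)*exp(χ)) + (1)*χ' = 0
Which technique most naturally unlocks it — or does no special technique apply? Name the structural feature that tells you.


Diagnosis: separation of variables — all dependence on the two variables factors apart, the defining separable shape.


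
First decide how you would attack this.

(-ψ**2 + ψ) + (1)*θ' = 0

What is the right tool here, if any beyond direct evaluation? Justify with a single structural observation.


Diagnosis: no special technique — solved for the derivative, no θ appears — this is antidifferentiation in ψ wearing ODE clothing.


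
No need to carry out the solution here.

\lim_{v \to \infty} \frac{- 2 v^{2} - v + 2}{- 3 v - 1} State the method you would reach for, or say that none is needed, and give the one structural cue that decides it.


Best approach: dominant-term comparison — divide by the highest power of v present: lower-order terms vanish and the dominant ratio remains. Viewed as a single quotient this is an ∞/∞ form — an at-infinity application of l'Hôpital's rule would also resolve it; comparing leading growth reads the answer without differentiating.


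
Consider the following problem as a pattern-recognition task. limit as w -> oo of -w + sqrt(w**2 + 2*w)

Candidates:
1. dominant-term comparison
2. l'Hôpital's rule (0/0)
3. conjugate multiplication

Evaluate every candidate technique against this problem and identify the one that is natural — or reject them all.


Verdict: conjugate multiplication — neither sqrt(w**2 + 2*w) nor w converges alone, so rewrite their difference as a conjugate-rationalized quotient first.
- dominant-term comparison — no dominant power emerges to decide the limit by degree comparison.
- l'Hôpital's rule (0/0): the expression is a difference driving to ∞ − ∞, not a 0/0 quotient — there is no ratio for the rule to differentiate.
- conjugate multiplication: yes — fits the structure here.


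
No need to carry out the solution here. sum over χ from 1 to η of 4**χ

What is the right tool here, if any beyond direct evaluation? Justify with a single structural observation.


Best approach: the geometric series formula — the ratio of consecutive terms is the constant 4, independent of the index — a geometric sum.


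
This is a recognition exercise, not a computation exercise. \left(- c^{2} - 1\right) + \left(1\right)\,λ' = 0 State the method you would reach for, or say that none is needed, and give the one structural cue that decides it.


Best approach: no special technique — the slope is a function of c alone, so integrate both sides directly.


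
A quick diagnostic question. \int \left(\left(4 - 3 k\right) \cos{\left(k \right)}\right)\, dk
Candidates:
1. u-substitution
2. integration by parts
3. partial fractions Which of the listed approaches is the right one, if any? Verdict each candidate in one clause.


Diagnosis: integration by parts — a polynomial factor 4 - 3 k multiplies \cos{\left(k \right)}; differentiating 4 - 3 k lowers its degree while \cos{\left(k \right)} integrates cleanly, so parts wins.
- u-substitution: no subexpression of the integrand pairs with its own derivative as a factor — individual terms may offer their own substitutions, but any change of variable covering the whole integral would have to be constructed from outside the expression.
- integration by parts: applies; the problem has the shape this method handles.
- partial fractions — the expression is not a ratio of polynomials that decomposes further.


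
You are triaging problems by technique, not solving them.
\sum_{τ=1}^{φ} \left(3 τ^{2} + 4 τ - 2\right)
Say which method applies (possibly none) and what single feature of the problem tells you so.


Technique: no special technique — the summand is a plain polynomial in τ (expanding first if it arrives factored); standard power-sum formulas evaluate it term by term.


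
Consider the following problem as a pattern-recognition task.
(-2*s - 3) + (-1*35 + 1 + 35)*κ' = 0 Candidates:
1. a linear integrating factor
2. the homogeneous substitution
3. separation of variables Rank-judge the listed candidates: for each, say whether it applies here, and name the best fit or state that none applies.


Diagnosis: no special technique — the slope is a function of s alone, so integrate both sides directly.
- a linear integrating factor: the linear template holds only trivially here (the unknown is absent, so the coefficient is zero) — the method is not the natural label.
- the homogeneous substitution — rescaling both variables together changes the slope, so no ratio substitution collapses it.
- separation of variables: any separation here is vacuous (nothing depends on the unknown); direct integration is the honest label.


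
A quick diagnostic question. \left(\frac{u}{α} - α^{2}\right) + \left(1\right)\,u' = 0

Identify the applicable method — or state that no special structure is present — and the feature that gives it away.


Best approach: a linear integrating factor — linear in the unknown with genuine forcing: multiply through by the exponential of the integrated coefficient and the left side closes into one derivative.


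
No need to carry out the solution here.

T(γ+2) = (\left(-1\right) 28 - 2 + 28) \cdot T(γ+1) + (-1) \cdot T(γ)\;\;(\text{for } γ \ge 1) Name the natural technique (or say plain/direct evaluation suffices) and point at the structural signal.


Technique: the characteristic-root method — fixed numeric weights on consecutive terms and no forcing term added: the root method in its home territory.


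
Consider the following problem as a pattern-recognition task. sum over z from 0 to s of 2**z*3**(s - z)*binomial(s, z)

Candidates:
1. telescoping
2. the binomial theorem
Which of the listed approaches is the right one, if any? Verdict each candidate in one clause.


Best approach: the binomial theorem — terms weighting binomial(s, z) against matched powers of 2 and 3 reassemble into (2 + 3)^s by the binomial theorem.
- telescoping — neither a shifted-difference shape nor integer-spaced poles are present.
- the binomial theorem — a fit — the right tool for this form.


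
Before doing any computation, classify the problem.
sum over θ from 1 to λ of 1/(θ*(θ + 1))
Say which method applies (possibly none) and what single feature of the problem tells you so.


Verdict: telescoping — 1/(θ*(θ + 1)) decomposes into shift-paired simple fractions; the series telescopes to finitely many boundary pieces.


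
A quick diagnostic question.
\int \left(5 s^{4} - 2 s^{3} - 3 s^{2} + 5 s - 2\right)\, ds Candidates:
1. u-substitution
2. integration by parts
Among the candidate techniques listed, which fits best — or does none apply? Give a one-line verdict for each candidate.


Technique: no special technique — a term-by-term power-rule job in s; no substitution or rearrangement earns its keep here.
- u-substitution: no substitution does more than relabel what direct integration already handles.
- integration by parts: splitting off a factor buys nothing — the integrand integrates directly without parts.


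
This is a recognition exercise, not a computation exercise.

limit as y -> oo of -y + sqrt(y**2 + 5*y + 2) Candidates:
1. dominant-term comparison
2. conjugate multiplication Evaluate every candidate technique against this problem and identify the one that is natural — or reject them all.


Method: conjugate multiplication — neither sqrt(y**2 + 5*y + 2) nor y converges alone, so rewrite their difference as a conjugate-rationalized quotient first.
- dominant-term comparison: this limit is not decided by comparing leading-term growth at infinity.
- conjugate multiplication — yes — fits the structure here.


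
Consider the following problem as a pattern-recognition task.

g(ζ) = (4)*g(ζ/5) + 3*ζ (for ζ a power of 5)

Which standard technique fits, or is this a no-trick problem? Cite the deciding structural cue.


Best approach: the master substitution — the argument contracts 5-fold per step: reindex ζ exponentially and solve the linear recurrence in the new index.


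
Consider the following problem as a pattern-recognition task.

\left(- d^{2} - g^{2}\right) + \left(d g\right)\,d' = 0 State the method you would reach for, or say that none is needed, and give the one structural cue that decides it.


Method: the homogeneous substitution — solved for the derivative, the right side is unchanged under scaling g and d together — it depends only on the ratio d/g, so substitute a single ratio variable. A Bernoulli rewrite works here as the equation stands — the homogeneous substitution is the more immediate reading.


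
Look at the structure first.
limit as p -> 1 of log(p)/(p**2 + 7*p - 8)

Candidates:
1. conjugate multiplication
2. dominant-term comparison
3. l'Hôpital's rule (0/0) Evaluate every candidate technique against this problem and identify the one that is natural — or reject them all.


Diagnosis: l'Hôpital's rule (0/0) — both numerator and denominator vanish at 1: the genuine 0/0 indeterminate that l'Hôpital exists for. One could equally expand both pieces locally and compare leading terms; the rule does that in one stroke.
- conjugate multiplication: the conjugate move applies to radical differences, which this is not.
- dominant-term comparison — this limit is not decided by comparing leading-term growth at infinity.
- l'Hôpital's rule (0/0): applicable, and directly so.


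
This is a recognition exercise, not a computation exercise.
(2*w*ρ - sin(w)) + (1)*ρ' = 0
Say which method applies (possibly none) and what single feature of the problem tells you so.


Diagnosis: a linear integrating factor — arrange it as ρ' + 2*w·ρ = (the forcing term) and the integrating factor does the rest.
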